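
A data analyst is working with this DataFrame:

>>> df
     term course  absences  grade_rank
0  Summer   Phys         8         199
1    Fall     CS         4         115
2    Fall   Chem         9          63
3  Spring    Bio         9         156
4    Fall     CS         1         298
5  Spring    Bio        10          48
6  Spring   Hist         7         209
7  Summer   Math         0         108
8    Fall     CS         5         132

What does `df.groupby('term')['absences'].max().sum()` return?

27

group by term, max of absences:
term
Fall       9
Spring    10
Summer     8
Name: absences, dtype: int64
Finally, sum of the resulting series = 27.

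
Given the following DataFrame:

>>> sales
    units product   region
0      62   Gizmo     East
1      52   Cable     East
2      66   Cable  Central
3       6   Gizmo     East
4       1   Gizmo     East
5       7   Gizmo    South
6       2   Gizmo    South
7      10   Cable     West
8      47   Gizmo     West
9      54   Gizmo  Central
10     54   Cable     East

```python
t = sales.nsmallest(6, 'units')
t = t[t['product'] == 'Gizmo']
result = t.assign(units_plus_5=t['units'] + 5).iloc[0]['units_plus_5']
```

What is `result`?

take 6 rows with smallest units:
   units product region
4      1   Gizmo   East
6      2   Gizmo  South
3      6   Gizmo   East
5      7   Gizmo  South
7     10   Cable   West
8     47   Gizmo   West
filter rows where product == 'Gizmo':
   units product region
4      1   Gizmo   East
6      2   Gizmo  South
3      6   Gizmo   East
5      7   Gizmo  South
8     47   Gizmo   West
add column units_plus_5 = t['units'] + 5:
   units product region  units_plus_5
4      1   Gizmo   East             6
6      2   Gizmo  South             7
3      6   Gizmo   East            11
5      7   Gizmo  South            12
8     47   Gizmo   West            52

6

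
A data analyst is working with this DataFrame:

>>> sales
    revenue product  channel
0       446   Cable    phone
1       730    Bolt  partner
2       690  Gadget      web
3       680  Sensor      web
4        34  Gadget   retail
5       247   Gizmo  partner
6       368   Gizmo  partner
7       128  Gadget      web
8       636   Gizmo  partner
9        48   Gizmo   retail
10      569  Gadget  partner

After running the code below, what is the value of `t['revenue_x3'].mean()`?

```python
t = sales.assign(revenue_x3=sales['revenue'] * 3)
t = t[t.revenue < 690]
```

1052.0

add column revenue_x3 = sales['revenue'] * 3:
    revenue product  channel  revenue_x3
0       446   Cable    phone        1338
1       730    Bolt  partner        2190
2       690  Gadget      web        2070
3       680  Sensor      web        2040
4        34  Gadget   retail         102
5       247   Gizmo  partner         741
6       368   Gizmo  partner        1104
7       128  Gadget      web         384
8       636   Gizmo  partner        1908
9        48   Gizmo   retail         144
10      569  Gadget  partner        1707
filter rows where revenue < 690:
    revenue product  channel  revenue_x3
0       446   Cable    phone        1338
3       680  Sensor      web        2040
4        34  Gadget   retail         102
5       247   Gizmo  partner         741
6       368   Gizmo  partner        1104
7       128  Gadget      web         384
8       636   Gizmo  partner        1908
9        48   Gizmo   retail         144
10      569  Gadget  partner        1707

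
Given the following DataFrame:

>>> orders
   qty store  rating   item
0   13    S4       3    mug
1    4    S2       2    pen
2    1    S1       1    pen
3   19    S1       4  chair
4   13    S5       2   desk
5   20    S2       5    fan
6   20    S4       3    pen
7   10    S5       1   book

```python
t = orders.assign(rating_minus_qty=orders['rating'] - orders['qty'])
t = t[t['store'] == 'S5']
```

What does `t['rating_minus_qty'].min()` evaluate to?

add column rating_minus_qty = orders['rating'] - orders['qty']:
   qty store  rating   item  rating_minus_qty
0   13    S4       3    mug               -10
1    4    S2       2    pen                -2
2    1    S1       1    pen                 0
3   19    S1       4  chair               -15
4   13    S5       2   desk               -11
5   20    S2       5    fan               -15
6   20    S4       3    pen               -17
7   10    S5       1   book                -9
filter rows where store == 'S5':
   qty store  rating  item  rating_minus_qty
4   13    S5       2  desk               -11
7   10    S5       1  book                -9
Finally, min of column 'rating_minus_qty' = -11.

-11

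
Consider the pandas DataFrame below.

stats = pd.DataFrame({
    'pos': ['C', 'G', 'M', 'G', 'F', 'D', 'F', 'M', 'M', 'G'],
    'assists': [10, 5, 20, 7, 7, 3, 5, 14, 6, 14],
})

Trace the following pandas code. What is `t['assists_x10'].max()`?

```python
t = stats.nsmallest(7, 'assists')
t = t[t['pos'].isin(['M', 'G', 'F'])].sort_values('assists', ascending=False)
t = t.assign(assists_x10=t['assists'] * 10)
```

take 7 rows with smallest assists:
  pos  assists
5   D        3
1   G        5
6   F        5
8   M        6
3   G        7
4   F        7
0   C       10
filter rows where pos in ['M', 'G', 'F']:
  pos  assists
1   G        5
6   F        5
8   M        6
3   G        7
4   F        7
sort by assists descending:
  pos  assists
3   G        7
4   F        7
8   M        6
1   G        5
6   F        5
add column assists_x10 = t['assists'] * 10:
  pos  assists  assists_x10
3   G        7           70
4   F        7           70
8   M        6           60
1   G        5           50
6   F        5           50
Taking the max of column 'assists_x10' gives 70.

70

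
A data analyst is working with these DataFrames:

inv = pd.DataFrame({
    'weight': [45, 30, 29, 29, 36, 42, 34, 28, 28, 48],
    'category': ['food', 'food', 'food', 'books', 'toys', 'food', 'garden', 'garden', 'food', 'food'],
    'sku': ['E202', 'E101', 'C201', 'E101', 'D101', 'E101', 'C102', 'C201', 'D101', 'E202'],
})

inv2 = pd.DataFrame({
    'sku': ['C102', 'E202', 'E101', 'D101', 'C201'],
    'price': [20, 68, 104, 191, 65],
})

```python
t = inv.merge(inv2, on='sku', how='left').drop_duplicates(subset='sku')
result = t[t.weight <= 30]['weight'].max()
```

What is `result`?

merge on 'sku' (how='left') → 10 rows:
   weight category   sku  price
0      45     food  E202     68
1      30     food  E101    104
2      29     food  C201     65
3      29    books  E101    104
4      36     toys  D101    191
5      42     food  E101    104
6      34   garden  C102     20
7      28   garden  C201     65
8      28     food  D101    191
9      48     food  E202     68
drop duplicate sku (keep=first):
   weight category   sku  price
0      45     food  E202     68
1      30     food  E101    104
2      29     food  C201     65
4      36     toys  D101    191
6      34   garden  C102     20
filter rows where weight <= 30:
   weight category   sku  price
1      30     food  E101    104
2      29     food  C201     65
So max() = 30.

30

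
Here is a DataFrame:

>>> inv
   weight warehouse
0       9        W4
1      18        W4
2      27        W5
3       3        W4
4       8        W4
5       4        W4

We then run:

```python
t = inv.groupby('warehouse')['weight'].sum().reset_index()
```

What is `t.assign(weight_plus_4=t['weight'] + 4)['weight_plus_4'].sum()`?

77

group by warehouse, sum of weight:
warehouse
W4    42
W5    27
Name: weight, dtype: int64
reset_index():
  warehouse  weight
0        W4      42
1        W5      27
add column weight_plus_4 = t['weight'] + 4:
  warehouse  weight  weight_plus_4
0        W4      42             46
1        W5      27             31
Then the sum of column 'weight_plus_4': 77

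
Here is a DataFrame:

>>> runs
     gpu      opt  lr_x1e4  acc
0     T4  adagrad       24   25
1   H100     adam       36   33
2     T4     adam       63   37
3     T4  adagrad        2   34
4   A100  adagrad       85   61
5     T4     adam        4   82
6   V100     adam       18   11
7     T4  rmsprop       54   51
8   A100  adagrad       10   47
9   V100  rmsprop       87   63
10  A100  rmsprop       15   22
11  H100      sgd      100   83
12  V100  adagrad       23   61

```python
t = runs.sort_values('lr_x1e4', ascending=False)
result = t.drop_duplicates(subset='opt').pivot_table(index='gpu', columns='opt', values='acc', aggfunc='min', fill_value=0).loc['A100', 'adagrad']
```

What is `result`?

61

sort by lr_x1e4 descending:
     gpu      opt  lr_x1e4  acc
11  H100      sgd      100   83
9   V100  rmsprop       87   63
4   A100  adagrad       85   61
2     T4     adam       63   37
7     T4  rmsprop       54   51
1   H100     adam       36   33
0     T4  adagrad       24   25
12  V100  adagrad       23   61
6   V100     adam       18   11
10  A100  rmsprop       15   22
8   A100  adagrad       10   47
5     T4     adam        4   82
3     T4  adagrad        2   34
drop duplicate opt (keep=first):
     gpu      opt  lr_x1e4  acc
11  H100      sgd      100   83
9   V100  rmsprop       87   63
4   A100  adagrad       85   61
2     T4     adam       63   37
pivot: rows=gpu, cols=opt, min(acc):
opt   adagrad  adam  rmsprop  sgd
gpu                              
A100       61     0        0    0
H100        0     0        0   83
T4          0    37        0    0
V100        0     0       63    0
Reading off the value at row 'A100', column 'adagrad', we get 61.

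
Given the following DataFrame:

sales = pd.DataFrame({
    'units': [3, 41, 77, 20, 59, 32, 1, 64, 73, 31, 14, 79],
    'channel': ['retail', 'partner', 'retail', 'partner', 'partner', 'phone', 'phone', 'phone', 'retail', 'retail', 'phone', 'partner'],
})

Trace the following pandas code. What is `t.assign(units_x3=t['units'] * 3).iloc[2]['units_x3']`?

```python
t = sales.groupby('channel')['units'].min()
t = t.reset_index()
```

9

group by channel, min of units:
channel
partner    20
phone       1
retail      3
Name: units, dtype: int64
reset_index():
   channel  units
0  partner     20
1    phone      1
2   retail      3
add column units_x3 = t['units'] * 3:
   channel  units  units_x3
0  partner     20        60
1    phone      1         3
2   retail      3         9
Finally, value at position 2, column 'units_x3' = 9.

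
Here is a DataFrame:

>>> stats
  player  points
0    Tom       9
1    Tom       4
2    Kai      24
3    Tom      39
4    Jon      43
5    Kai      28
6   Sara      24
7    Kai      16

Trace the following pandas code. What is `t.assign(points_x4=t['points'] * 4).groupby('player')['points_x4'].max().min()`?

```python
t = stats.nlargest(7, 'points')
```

96

take 7 rows with largest points:
  player  points
4    Jon      43
3    Tom      39
5    Kai      28
2    Kai      24
6   Sara      24
7    Kai      16
0    Tom       9
add column points_x4 = t['points'] * 4:
  player  points  points_x4
4    Jon      43        172
3    Tom      39        156
5    Kai      28        112
2    Kai      24         96
6   Sara      24         96
7    Kai      16         64
0    Tom       9         36
group by player, max of points_x4:
player
Jon     172
Kai     112
Sara     96
Tom     156
Name: points_x4, dtype: int64
Taking the min of the resulting series gives 96.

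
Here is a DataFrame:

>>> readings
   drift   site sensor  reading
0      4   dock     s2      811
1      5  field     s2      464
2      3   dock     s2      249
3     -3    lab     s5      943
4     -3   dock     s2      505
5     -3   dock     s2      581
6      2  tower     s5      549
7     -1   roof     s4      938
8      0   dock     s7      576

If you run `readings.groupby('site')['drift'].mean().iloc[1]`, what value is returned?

group by site, mean of drift:
site
dock     0.2
field    5.0
lab     -3.0
roof    -1.0
tower    2.0
Name: drift, dtype: float64
Reading off the value at position 1, we get 5.0.

5.0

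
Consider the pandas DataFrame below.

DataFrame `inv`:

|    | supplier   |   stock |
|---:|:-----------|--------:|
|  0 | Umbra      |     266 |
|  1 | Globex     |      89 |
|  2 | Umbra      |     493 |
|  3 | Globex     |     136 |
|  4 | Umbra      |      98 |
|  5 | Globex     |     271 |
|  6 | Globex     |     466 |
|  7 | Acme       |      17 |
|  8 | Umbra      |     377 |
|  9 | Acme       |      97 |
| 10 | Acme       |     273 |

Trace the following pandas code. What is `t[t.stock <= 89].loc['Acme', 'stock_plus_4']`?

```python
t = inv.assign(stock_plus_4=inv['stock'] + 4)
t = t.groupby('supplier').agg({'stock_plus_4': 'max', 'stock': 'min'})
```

add column stock_plus_4 = inv['stock'] + 4:
   supplier  stock  stock_plus_4
0     Umbra    266           270
1    Globex     89            93
2     Umbra    493           497
3    Globex    136           140
4     Umbra     98           102
5    Globex    271           275
6    Globex    466           470
7      Acme     17            21
8     Umbra    377           381
9      Acme     97           101
10     Acme    273           277
group by supplier: max(stock_plus_4), min(stock):
          stock_plus_4  stock
supplier                     
Acme               277     17
Globex             470     89
Umbra              497     98
filter rows where stock <= 89:
          stock_plus_4  stock
supplier                     
Acme               277     17
Globex             470     89

277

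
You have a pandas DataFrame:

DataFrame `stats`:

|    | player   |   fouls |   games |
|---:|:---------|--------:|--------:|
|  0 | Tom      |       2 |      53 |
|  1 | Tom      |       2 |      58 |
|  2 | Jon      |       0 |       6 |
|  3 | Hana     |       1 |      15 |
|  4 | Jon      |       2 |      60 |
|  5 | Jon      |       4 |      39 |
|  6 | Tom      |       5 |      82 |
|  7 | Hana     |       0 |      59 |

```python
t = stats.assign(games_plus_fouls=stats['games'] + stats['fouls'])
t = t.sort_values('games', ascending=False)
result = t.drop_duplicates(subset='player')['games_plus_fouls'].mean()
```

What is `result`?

69.3333333333

add column games_plus_fouls = stats['games'] + stats['fouls']:
  player  fouls  games  games_plus_fouls
0    Tom      2     53                55
1    Tom      2     58                60
2    Jon      0      6                 6
3   Hana      1     15                16
4    Jon      2     60                62
5    Jon      4     39                43
6    Tom      5     82                87
7   Hana      0     59                59
sort by games descending:
  player  fouls  games  games_plus_fouls
6    Tom      5     82                87
4    Jon      2     60                62
7   Hana      0     59                59
1    Tom      2     58                60
0    Tom      2     53                55
5    Jon      4     39                43
3   Hana      1     15                16
2    Jon      0      6                 6
drop duplicate player (keep=first):
  player  fouls  games  games_plus_fouls
6    Tom      5     82                87
4    Jon      2     60                62
7   Hana      0     59                59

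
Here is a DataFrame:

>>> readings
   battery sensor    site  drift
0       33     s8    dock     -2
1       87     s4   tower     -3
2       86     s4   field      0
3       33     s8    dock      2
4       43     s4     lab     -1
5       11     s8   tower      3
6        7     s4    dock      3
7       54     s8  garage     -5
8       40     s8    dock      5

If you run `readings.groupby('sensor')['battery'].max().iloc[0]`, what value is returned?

group by sensor, max of battery:
sensor
s4    87
s8    54
Name: battery, dtype: int64
The value at position 0 is 87.

87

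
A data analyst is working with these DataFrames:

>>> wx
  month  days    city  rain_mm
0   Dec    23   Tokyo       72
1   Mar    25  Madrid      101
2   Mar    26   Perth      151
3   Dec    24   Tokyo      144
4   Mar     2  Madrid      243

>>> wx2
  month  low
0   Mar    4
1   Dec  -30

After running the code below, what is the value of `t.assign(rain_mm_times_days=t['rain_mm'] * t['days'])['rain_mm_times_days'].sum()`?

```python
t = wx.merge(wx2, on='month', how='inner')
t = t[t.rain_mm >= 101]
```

merge on 'month' (how='inner') → 5 rows:
  month  days    city  rain_mm  low
0   Dec    23   Tokyo       72  -30
1   Mar    25  Madrid      101    4
2   Mar    26   Perth      151    4
3   Dec    24   Tokyo      144  -30
4   Mar     2  Madrid      243    4
filter rows where rain_mm >= 101:
  month  days    city  rain_mm  low
1   Mar    25  Madrid      101    4
2   Mar    26   Perth      151    4
3   Dec    24   Tokyo      144  -30
4   Mar     2  Madrid      243    4
add column rain_mm_times_days = t['rain_mm'] * t['days']:
  month  days    city  rain_mm  low  rain_mm_times_days
1   Mar    25  Madrid      101    4                2525
2   Mar    26   Perth      151    4                3926
3   Dec    24   Tokyo      144  -30                3456
4   Mar     2  Madrid      243    4                 486
Then the sum of column 'rain_mm_times_days': 10393

10393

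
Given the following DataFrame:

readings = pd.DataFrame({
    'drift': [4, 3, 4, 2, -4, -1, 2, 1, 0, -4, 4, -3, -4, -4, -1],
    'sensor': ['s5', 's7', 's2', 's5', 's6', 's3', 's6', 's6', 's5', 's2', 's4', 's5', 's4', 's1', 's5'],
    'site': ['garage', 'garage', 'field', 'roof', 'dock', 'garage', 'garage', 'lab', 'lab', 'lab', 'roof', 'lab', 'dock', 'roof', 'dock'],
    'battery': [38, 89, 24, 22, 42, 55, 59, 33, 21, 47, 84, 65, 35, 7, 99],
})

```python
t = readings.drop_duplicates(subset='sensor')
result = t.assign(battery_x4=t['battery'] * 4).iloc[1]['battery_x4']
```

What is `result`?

drop duplicate sensor (keep=first):
    drift sensor    site  battery
0       4     s5  garage       38
1       3     s7  garage       89
2       4     s2   field       24
4      -4     s6    dock       42
5      -1     s3  garage       55
10      4     s4    roof       84
13     -4     s1    roof        7
add column battery_x4 = t['battery'] * 4:
    drift sensor    site  battery  battery_x4
0       4     s5  garage       38         152
1       3     s7  garage       89         356
2       4     s2   field       24          96
4      -4     s6    dock       42         168
5      -1     s3  garage       55         220
10      4     s4    roof       84         336
13     -4     s1    roof        7          28

356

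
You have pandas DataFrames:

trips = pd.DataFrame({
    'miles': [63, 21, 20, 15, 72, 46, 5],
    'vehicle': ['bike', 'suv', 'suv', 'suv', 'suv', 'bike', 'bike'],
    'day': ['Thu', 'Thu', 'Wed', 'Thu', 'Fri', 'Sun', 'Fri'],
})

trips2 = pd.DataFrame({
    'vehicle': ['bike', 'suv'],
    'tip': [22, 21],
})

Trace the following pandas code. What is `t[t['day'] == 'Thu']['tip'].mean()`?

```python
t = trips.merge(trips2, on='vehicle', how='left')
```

merge on 'vehicle' (how='left') → 7 rows:
   miles vehicle  day  tip
0     63    bike  Thu   22
1     21     suv  Thu   21
2     20     suv  Wed   21
3     15     suv  Thu   21
4     72     suv  Fri   21
5     46    bike  Sun   22
6      5    bike  Fri   22
filter rows where day == 'Thu':
   miles vehicle  day  tip
0     63    bike  Thu   22
1     21     suv  Thu   21
3     15     suv  Thu   21

21.3333333333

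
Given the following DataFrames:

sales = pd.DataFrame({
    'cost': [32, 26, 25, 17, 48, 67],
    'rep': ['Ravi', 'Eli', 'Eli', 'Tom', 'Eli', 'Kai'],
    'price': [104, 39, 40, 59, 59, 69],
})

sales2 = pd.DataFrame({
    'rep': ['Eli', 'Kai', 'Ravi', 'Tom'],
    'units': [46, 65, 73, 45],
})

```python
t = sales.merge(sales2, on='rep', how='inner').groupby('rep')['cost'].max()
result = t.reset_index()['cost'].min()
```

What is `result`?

17

merge on 'rep' (how='inner') → 6 rows:
   cost   rep  price  units
0    32  Ravi    104     73
1    26   Eli     39     46
2    25   Eli     40     46
3    17   Tom     59     45
4    48   Eli     59     46
5    67   Kai     69     65
group by rep, max of cost:
rep
Eli     48
Kai     67
Ravi    32
Tom     17
Name: cost, dtype: int64
reset_index():
    rep  cost
0   Eli    48
1   Kai    67
2  Ravi    32
3   Tom    17
min of column 'cost' → 17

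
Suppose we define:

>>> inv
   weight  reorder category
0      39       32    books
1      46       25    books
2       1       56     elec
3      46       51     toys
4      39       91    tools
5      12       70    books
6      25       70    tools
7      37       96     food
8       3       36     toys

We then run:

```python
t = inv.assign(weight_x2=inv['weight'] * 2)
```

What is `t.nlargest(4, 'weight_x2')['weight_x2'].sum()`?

add column weight_x2 = inv['weight'] * 2:
   weight  reorder category  weight_x2
0      39       32    books         78
1      46       25    books         92
2       1       56     elec          2
3      46       51     toys         92
4      39       91    tools         78
5      12       70    books         24
6      25       70    tools         50
7      37       96     food         74
8       3       36     toys          6
take 4 rows with largest weight_x2:
   weight  reorder category  weight_x2
1      46       25    books         92
3      46       51     toys         92
0      39       32    books         78
4      39       91    tools         78

340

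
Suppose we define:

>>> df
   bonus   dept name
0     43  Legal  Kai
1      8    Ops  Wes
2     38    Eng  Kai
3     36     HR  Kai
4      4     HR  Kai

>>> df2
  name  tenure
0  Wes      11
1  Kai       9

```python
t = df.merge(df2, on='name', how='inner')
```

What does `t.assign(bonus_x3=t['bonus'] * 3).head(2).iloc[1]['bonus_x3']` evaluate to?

merge on 'name' (how='inner') → 5 rows:
   bonus   dept name  tenure
0     43  Legal  Kai       9
1      8    Ops  Wes      11
2     38    Eng  Kai       9
3     36     HR  Kai       9
4      4     HR  Kai       9
add column bonus_x3 = t['bonus'] * 3:
   bonus   dept name  tenure  bonus_x3
0     43  Legal  Kai       9       129
1      8    Ops  Wes      11        24
2     38    Eng  Kai       9       114
3     36     HR  Kai       9       108
4      4     HR  Kai       9        12
take first 2 rows:
   bonus   dept name  tenure  bonus_x3
0     43  Legal  Kai       9       129
1      8    Ops  Wes      11        24

24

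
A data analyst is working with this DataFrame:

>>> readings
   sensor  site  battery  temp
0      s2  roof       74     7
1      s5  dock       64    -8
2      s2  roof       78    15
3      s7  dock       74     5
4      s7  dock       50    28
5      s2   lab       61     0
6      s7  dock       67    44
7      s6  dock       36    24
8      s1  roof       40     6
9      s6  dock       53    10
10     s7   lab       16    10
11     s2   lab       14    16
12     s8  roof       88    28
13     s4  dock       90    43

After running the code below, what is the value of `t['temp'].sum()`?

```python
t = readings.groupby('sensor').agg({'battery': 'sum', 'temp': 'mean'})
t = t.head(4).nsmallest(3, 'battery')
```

group by sensor: sum(battery), mean(temp):
        battery   temp
sensor                
s1           40   6.00
s2          227   9.50
s4           90  43.00
s5           64  -8.00
s6           89  17.00
s7          207  21.75
s8           88  28.00
take first 4 rows:
        battery  temp
sensor               
s1           40   6.0
s2          227   9.5
s4           90  43.0
s5           64  -8.0
take 3 rows with smallest battery:
        battery  temp
sensor               
s1           40   6.0
s5           64  -8.0
s4           90  43.0
Finally, sum of column 'temp' = 41.0.

41.0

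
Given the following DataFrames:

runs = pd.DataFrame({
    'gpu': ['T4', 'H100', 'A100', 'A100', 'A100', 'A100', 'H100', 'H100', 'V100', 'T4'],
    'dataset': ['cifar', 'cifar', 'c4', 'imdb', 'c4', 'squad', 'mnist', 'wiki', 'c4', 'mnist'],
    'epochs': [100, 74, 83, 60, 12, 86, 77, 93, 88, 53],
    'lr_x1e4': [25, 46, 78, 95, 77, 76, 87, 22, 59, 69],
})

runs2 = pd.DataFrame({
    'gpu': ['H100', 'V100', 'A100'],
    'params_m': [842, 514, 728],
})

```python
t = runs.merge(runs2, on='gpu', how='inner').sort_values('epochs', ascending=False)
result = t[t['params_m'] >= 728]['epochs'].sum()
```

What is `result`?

485

merge on 'gpu' (how='inner') → 8 rows:
    gpu dataset  epochs  lr_x1e4  params_m
0  H100   cifar      74       46       842
1  A100      c4      83       78       728
2  A100    imdb      60       95       728
3  A100      c4      12       77       728
4  A100   squad      86       76       728
5  H100   mnist      77       87       842
6  H100    wiki      93       22       842
7  V100      c4      88       59       514
sort by epochs descending:
    gpu dataset  epochs  lr_x1e4  params_m
6  H100    wiki      93       22       842
7  V100      c4      88       59       514
4  A100   squad      86       76       728
1  A100      c4      83       78       728
5  H100   mnist      77       87       842
0  H100   cifar      74       46       842
2  A100    imdb      60       95       728
3  A100      c4      12       77       728
filter rows where params_m >= 728:
    gpu dataset  epochs  lr_x1e4  params_m
6  H100    wiki      93       22       842
4  A100   squad      86       76       728
1  A100      c4      83       78       728
5  H100   mnist      77       87       842
0  H100   cifar      74       46       842
2  A100    imdb      60       95       728
3  A100      c4      12       77       728
So sum() = 485.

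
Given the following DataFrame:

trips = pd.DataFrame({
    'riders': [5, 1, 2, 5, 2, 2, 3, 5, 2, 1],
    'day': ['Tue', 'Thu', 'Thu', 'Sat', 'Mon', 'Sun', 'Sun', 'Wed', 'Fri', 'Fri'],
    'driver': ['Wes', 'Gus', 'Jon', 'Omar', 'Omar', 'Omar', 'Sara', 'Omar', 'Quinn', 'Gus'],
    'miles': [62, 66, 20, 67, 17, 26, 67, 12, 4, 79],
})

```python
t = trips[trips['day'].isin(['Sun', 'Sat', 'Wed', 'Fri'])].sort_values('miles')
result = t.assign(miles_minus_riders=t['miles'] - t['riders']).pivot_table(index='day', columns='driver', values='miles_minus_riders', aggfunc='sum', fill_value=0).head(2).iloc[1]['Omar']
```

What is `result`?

62

filter rows where day in ['Sun', 'Sat', 'Wed', 'Fri']:
   riders  day driver  miles
3       5  Sat   Omar     67
5       2  Sun   Omar     26
6       3  Sun   Sara     67
7       5  Wed   Omar     12
8       2  Fri  Quinn      4
9       1  Fri    Gus     79
sort by miles:
   riders  day driver  miles
8       2  Fri  Quinn      4
7       5  Wed   Omar     12
5       2  Sun   Omar     26
3       5  Sat   Omar     67
6       3  Sun   Sara     67
9       1  Fri    Gus     79
add column miles_minus_riders = t['miles'] - t['riders']:
   riders  day driver  miles  miles_minus_riders
8       2  Fri  Quinn      4                   2
7       5  Wed   Omar     12                   7
5       2  Sun   Omar     26                  24
3       5  Sat   Omar     67                  62
6       3  Sun   Sara     67                  64
9       1  Fri    Gus     79                  78
pivot: rows=day, cols=driver, sum(miles_minus_riders):
driver  Gus  Omar  Quinn  Sara
day                           
Fri      78     0      2     0
Sat       0    62      0     0
Sun       0    24      0    64
Wed       0     7      0     0
take first 2 rows:
driver  Gus  Omar  Quinn  Sara
day                           
Fri      78     0      2     0
Sat       0    62      0     0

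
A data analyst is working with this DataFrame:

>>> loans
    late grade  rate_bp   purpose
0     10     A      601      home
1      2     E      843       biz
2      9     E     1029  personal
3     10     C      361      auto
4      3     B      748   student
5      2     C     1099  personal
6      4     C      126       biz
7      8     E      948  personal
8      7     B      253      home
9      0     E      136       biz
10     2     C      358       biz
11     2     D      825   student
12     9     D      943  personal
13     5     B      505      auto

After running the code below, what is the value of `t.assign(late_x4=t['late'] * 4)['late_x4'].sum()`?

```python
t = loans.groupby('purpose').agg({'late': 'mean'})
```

110.0

group by purpose, mean of late:
          late
purpose       
auto       7.5
biz        2.0
home       8.5
personal   7.0
student    2.5
add column late_x4 = t['late'] * 4:
          late  late_x4
purpose                
auto       7.5     30.0
biz        2.0      8.0
home       8.5     34.0
personal   7.0     28.0
student    2.5     10.0
Taking the sum of column 'late_x4' gives 110.0.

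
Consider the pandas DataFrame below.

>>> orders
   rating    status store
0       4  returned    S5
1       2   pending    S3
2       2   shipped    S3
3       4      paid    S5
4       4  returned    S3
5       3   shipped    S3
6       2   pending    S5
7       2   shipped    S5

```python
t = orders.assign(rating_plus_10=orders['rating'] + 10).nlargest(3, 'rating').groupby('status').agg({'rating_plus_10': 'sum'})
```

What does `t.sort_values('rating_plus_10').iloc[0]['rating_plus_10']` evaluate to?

14

add column rating_plus_10 = orders['rating'] + 10:
   rating    status store  rating_plus_10
0       4  returned    S5              14
1       2   pending    S3              12
2       2   shipped    S3              12
3       4      paid    S5              14
4       4  returned    S3              14
5       3   shipped    S3              13
6       2   pending    S5              12
7       2   shipped    S5              12
take 3 rows with largest rating:
   rating    status store  rating_plus_10
0       4  returned    S5              14
3       4      paid    S5              14
4       4  returned    S3              14
group by status, sum of rating_plus_10:
          rating_plus_10
status                  
paid                  14
returned              28
sort by rating_plus_10:
          rating_plus_10
status                  
paid                  14
returned              28
Taking the value at position 0, column 'rating_plus_10' gives 14.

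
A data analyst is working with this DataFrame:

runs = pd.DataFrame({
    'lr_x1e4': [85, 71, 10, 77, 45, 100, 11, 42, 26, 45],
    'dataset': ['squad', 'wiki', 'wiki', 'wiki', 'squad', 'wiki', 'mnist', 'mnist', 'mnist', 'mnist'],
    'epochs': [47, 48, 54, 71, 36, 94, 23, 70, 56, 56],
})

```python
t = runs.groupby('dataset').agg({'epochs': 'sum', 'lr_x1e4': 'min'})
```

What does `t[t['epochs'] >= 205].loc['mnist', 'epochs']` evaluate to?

group by dataset: sum(epochs), min(lr_x1e4):
         epochs  lr_x1e4
dataset                 
mnist       205       11
squad        83       45
wiki        267       10
filter rows where epochs >= 205:
         epochs  lr_x1e4
dataset                 
mnist       205       11
wiki        267       10

205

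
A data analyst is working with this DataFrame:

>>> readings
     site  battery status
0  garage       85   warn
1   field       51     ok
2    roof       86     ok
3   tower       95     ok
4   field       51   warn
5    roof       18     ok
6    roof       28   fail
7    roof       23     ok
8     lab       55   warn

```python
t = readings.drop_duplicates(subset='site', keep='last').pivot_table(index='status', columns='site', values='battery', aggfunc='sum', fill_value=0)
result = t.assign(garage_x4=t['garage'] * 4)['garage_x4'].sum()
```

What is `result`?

340

drop duplicate site (keep=last):
     site  battery status
0  garage       85   warn
3   tower       95     ok
4   field       51   warn
7    roof       23     ok
8     lab       55   warn
pivot: rows=status, cols=site, sum(battery):
site    field  garage  lab  roof  tower
status                                 
ok          0       0    0    23     95
warn       51      85   55     0      0
add column garage_x4 = t['garage'] * 4:
site    field  garage  lab  roof  tower  garage_x4
status                                            
ok          0       0    0    23     95          0
warn       51      85   55     0      0        340
Reading off the sum of column 'garage_x4', we get 340.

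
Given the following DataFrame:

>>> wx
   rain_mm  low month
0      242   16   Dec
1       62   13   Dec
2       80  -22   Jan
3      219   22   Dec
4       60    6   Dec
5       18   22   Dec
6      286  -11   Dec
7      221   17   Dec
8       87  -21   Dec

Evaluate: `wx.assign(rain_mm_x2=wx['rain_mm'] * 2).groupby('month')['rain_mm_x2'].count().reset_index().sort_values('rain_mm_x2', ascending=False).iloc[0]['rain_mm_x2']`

add column rain_mm_x2 = wx['rain_mm'] * 2:
   rain_mm  low month  rain_mm_x2
0      242   16   Dec         484
1       62   13   Dec         124
2       80  -22   Jan         160
3      219   22   Dec         438
4       60    6   Dec         120
5       18   22   Dec          36
6      286  -11   Dec         572
7      221   17   Dec         442
8       87  -21   Dec         174
group by month, count of rain_mm_x2:
month
Dec    8
Jan    1
Name: rain_mm_x2, dtype: int64
reset_index():
  month  rain_mm_x2
0   Dec           8
1   Jan           1
sort by rain_mm_x2 descending:
  month  rain_mm_x2
0   Dec           8
1   Jan           1
Reading off the value at position 0, column 'rain_mm_x2', we get 8.

8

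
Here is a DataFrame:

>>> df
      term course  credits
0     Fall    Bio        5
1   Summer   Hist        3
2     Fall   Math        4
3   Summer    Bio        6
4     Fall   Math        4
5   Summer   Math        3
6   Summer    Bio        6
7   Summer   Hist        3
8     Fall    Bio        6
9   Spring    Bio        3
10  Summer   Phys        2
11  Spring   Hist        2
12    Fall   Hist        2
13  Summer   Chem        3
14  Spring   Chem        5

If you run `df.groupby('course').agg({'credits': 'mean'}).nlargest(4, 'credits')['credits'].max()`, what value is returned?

group by course, mean of credits:
         credits
course          
Bio     5.200000
Chem    4.000000
Hist    2.500000
Math    3.666667
Phys    2.000000
take 4 rows with largest credits:
         credits
course          
Bio     5.200000
Chem    4.000000
Math    3.666667
Hist    2.500000
So max() = 5.2.

5.2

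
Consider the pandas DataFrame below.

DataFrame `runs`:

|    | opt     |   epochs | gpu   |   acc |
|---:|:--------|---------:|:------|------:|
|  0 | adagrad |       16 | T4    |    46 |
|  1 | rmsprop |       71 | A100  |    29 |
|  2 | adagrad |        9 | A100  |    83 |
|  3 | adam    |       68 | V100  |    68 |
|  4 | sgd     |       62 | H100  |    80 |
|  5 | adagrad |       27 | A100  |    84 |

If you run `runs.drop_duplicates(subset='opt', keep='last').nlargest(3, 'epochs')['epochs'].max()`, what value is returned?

71

drop duplicate opt (keep=last):
       opt  epochs   gpu  acc
1  rmsprop      71  A100   29
3     adam      68  V100   68
4      sgd      62  H100   80
5  adagrad      27  A100   84
take 3 rows with largest epochs:
       opt  epochs   gpu  acc
1  rmsprop      71  A100   29
3     adam      68  V100   68
4      sgd      62  H100   80
Then the max of column 'epochs': 71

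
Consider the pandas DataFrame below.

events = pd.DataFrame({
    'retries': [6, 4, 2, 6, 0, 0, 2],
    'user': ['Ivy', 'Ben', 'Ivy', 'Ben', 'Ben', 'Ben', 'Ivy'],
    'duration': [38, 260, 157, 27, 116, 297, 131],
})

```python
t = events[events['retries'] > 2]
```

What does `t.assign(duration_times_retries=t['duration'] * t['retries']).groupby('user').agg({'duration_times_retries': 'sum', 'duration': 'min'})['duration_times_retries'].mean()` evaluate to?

filter rows where retries > 2:
   retries user  duration
0        6  Ivy        38
1        4  Ben       260
3        6  Ben        27
add column duration_times_retries = t['duration'] * t['retries']:
   retries user  duration  duration_times_retries
0        6  Ivy        38                     228
1        4  Ben       260                    1040
3        6  Ben        27                     162
group by user: sum(duration_times_retries), min(duration):
      duration_times_retries  duration
user                                  
Ben                     1202        27
Ivy                      228        38
So mean() = 715.0.

715.0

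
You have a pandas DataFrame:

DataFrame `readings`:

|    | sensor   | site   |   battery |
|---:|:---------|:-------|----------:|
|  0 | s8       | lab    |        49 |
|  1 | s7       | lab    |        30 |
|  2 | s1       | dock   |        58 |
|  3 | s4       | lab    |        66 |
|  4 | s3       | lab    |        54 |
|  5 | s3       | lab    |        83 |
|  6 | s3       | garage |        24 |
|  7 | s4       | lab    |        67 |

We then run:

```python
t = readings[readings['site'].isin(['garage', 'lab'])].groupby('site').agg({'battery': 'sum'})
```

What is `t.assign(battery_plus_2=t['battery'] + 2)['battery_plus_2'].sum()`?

filter rows where site in ['garage', 'lab']:
  sensor    site  battery
0     s8     lab       49
1     s7     lab       30
3     s4     lab       66
4     s3     lab       54
5     s3     lab       83
6     s3  garage       24
7     s4     lab       67
group by site, sum of battery:
        battery
site           
garage       24
lab         349
add column battery_plus_2 = t['battery'] + 2:
        battery  battery_plus_2
site                           
garage       24              26
lab         349             351
Finally, sum of column 'battery_plus_2' = 377.

377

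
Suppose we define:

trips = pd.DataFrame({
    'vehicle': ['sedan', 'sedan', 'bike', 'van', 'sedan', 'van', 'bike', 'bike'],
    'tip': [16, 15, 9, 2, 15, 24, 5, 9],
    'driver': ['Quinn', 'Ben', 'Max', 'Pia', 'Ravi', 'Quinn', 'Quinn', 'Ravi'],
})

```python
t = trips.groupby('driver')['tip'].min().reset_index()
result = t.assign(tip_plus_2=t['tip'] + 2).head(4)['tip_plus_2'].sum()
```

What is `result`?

group by driver, min of tip:
driver
Ben      15
Max       9
Pia       2
Quinn     5
Ravi      9
Name: tip, dtype: int64
reset_index():
  driver  tip
0    Ben   15
1    Max    9
2    Pia    2
3  Quinn    5
4   Ravi    9
add column tip_plus_2 = t['tip'] + 2:
  driver  tip  tip_plus_2
0    Ben   15          17
1    Max    9          11
2    Pia    2           4
3  Quinn    5           7
4   Ravi    9          11
take first 4 rows:
  driver  tip  tip_plus_2
0    Ben   15          17
1    Max    9          11
2    Pia    2           4
3  Quinn    5           7
sum of column 'tip_plus_2' → 39

39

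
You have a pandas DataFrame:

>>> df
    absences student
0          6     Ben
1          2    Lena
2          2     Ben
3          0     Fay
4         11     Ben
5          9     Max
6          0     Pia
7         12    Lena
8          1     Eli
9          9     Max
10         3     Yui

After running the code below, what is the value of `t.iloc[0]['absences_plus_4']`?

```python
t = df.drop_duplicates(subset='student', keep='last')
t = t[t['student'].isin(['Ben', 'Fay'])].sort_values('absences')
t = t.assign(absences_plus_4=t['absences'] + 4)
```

4

drop duplicate student (keep=last):
    absences student
3          0     Fay
4         11     Ben
6          0     Pia
7         12    Lena
8          1     Eli
9          9     Max
10         3     Yui
filter rows where student in ['Ben', 'Fay']:
   absences student
3         0     Fay
4        11     Ben
sort by absences:
   absences student
3         0     Fay
4        11     Ben
add column absences_plus_4 = t['absences'] + 4:
   absences student  absences_plus_4
3         0     Fay                4
4        11     Ben               15
Then the value at position 0, column 'absences_plus_4': 4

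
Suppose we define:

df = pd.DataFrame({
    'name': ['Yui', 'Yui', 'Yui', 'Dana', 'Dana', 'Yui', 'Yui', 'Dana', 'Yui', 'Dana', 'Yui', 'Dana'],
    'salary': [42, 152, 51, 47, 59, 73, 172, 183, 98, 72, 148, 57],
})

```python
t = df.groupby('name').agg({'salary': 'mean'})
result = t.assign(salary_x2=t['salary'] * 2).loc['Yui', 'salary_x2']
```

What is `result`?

group by name, mean of salary:
          salary
name            
Dana   83.600000
Yui   105.142857
add column salary_x2 = t['salary'] * 2:
          salary   salary_x2
name                        
Dana   83.600000  167.200000
Yui   105.142857  210.285714

210.285714286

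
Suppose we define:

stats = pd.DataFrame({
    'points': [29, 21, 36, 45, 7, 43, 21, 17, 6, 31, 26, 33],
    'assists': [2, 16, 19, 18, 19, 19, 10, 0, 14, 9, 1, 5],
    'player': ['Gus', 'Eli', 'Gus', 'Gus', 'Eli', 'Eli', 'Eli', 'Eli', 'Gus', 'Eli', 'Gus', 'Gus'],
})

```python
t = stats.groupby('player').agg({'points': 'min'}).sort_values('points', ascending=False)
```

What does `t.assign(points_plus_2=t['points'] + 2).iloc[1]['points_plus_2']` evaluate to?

group by player, min of points:
        points
player        
Eli          7
Gus          6
sort by points descending:
        points
player        
Eli          7
Gus          6
add column points_plus_2 = t['points'] + 2:
        points  points_plus_2
player                       
Eli          7              9
Gus          6              8

8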